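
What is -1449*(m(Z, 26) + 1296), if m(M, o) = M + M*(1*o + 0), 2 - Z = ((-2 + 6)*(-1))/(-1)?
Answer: -1799658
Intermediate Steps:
Z = -2 (Z = 2 - (-2 + 6)*(-1)/(-1) = 2 - 4*(-1)*(-1) = 2 - (-4)*(-1) = 2 - 1*4 = 2 - 4 = -2)
m(M, o) = M + M*o (m(M, o) = M + M*(o + 0) = M + M*o)
-1449*(m(Z, 26) + 1296) = -1449*(-2*(1 + 26) + 1296) = -1449*(-2*27 + 1296) = -1449*(-54 + 1296) = -1449*1242 = -1799658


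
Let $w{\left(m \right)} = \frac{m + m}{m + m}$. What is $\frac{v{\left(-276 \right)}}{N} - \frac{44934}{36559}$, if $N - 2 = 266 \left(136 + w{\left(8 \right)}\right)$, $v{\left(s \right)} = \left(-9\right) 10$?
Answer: $- \frac{273477501}{222059366} \approx -1.2316$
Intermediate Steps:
$w{\left(m \right)} = 1$ ($w{\left(m \right)} = \frac{2 m}{2 m} = 2 m \frac{1}{2 m} = 1$)
$v{\left(s \right)} = -90$
$N = 36444$ ($N = 2 + 266 \left(136 + 1\right) = 2 + 266 \cdot 137 = 2 + 36442 = 36444$)
$\frac{v{\left(-276 \right)}}{N} - \frac{44934}{36559} = - \frac{90}{36444} - \frac{44934}{36559} = \left(-90\right) \frac{1}{36444} - \frac{44934}{36559} = - \frac{15}{6074} - \frac{44934}{36559} = - \frac{273477501}{222059366}$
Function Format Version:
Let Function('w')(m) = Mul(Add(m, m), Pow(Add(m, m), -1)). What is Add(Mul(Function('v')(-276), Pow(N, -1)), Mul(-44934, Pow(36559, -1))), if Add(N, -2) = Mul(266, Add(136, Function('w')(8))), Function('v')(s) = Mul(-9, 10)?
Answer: Rational(-273477501, 222059366) ≈ -1.2316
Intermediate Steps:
Function('w')(m) = 1 (Function('w')(m) = Mul(Mul(2, m), Pow(Mul(2, m), -1)) = Mul(Mul(2, m), Mul(Rational(1, 2), Pow(m, -1))) = 1)
Function('v')(s) = -90
N = 36444 (N = Add(2, Mul(266, Add(136, 1))) = Add(2, Mul(266, 137)) = Add(2, 36442) = 36444)
Add(Mul(Function('v')(-276), Pow(N, -1)), Mul(-44934, Pow(36559, -1))) = Add(Mul(-90, Pow(36444, -1)), Mul(-44934, Pow(36559, -1))) = Add(Mul(-90, Rational(1, 36444)), Mul(-44934, Rational(1, 36559))) = Add(Rational(-15, 6074), Rational(-44934, 36559)) = Rational(-273477501, 222059366)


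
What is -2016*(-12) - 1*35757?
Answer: -11565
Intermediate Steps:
-2016*(-12) - 1*35757 = 24192 - 35757 = -11565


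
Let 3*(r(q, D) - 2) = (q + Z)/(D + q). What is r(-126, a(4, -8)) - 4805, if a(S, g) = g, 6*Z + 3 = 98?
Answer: -11584175/2412 ≈ -4802.7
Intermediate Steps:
Z = 95/6 (Z = -½ + (⅙)*98 = -½ + 49/3 = 95/6 ≈ 15.833)
r(q, D) = 2 + (95/6 + q)/(3*(D + q)) (r(q, D) = 2 + ((q + 95/6)/(D + q))/3 = 2 + ((95/6 + q)/(D + q))/3 = 2 + (95/6 + q)/(3*(D + q)))
r(-126, a(4, -8)) - 4805 = (95 + 36*(-8) + 42*(-126))/(18*(-8 - 126)) - 4805 = (1/18)*(95 - 288 - 5292)/(-134) - 4805 = (1/18)*(-1/134)*(-5485) - 4805 = 5485/2412 - 4805 = -11584175/2412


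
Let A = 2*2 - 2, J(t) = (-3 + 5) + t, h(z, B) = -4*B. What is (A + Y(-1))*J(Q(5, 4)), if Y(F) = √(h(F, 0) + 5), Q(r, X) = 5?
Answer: 14 + 7*√5 ≈ 29.652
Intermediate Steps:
J(t) = 2 + t
Y(F) = √5 (Y(F) = √(-4*0 + 5) = √(0 + 5) = √5)
A = 2 (A = 4 - 2 = 2)
(A + Y(-1))*J(Q(5, 4)) = (2 + √5)*(2 + 5) = (2 + √5)*7 = 14 + 7*√5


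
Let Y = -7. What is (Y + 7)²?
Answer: 0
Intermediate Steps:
(Y + 7)² = (-7 + 7)² = 0² = 0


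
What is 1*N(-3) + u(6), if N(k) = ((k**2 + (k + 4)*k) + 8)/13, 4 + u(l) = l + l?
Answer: 118/13 ≈ 9.0769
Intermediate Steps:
u(l) = -4 + 2*l (u(l) = -4 + (l + l) = -4 + 2*l)
N(k) = 8/13 + k**2/13 + k*(4 + k)/13 (N(k) = ((k**2 + (4 + k)*k) + 8)*(1/13) = ((k**2 + k*(4 + k)) + 8)*(1/13) = (8 + k**2 + k*(4 + k))*(1/13) = 8/13 + k**2/13 + k*(4 + k)/13)
1*N(-3) + u(6) = 1*(8/13 + (2/13)*(-3)**2 + (4/13)*(-3)) + (-4 + 2*6) = 1*(8/13 + (2/13)*9 - 12/13) + (-4 + 12) = 1*(8/13 + 18/13 - 12/13) + 8 = 1*(14/13) + 8 = 14/13 + 8 = 118/13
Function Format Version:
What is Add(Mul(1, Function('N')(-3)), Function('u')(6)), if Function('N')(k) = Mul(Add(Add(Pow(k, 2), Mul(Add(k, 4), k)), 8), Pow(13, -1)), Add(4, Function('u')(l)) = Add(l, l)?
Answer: Rational(118, 13) ≈ 9.0769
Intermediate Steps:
Function('u')(l) = Add(-4, Mul(2, l)) (Function('u')(l) = Add(-4, Add(l, l)) = Add(-4, Mul(2, l)))
Function('N')(k) = Add(Rational(8, 13), Mul(Rational(1, 13), Pow(k, 2)), Mul(Rational(1, 13), k, Add(4, k))) (Function('N')(k) = Mul(Add(Add(Pow(k, 2), Mul(Add(4, k), k)), 8), Rational(1, 13)) = Mul(Add(Add(Pow(k, 2), Mul(k, Add(4, k))), 8), Rational(1, 13)) = Mul(Add(8, Pow(k, 2), Mul(k, Add(4, k))), Rational(1, 13)) = Add(Rational(8, 13), Mul(Rational(1, 13), Pow(k, 2)), Mul(Rational(1, 13), k, Add(4, k))))
Add(Mul(1, Function('N')(-3)), Function('u')(6)) = Add(Mul(1, Add(Rational(8, 13), Mul(Rational(2, 13), Pow(-3, 2)), Mul(Rational(4, 13), -3))), Add(-4, Mul(2, 6))) = Add(Mul(1, Add(Rational(8, 13), Mul(Rational(2, 13), 9), Rational(-12, 13))), Add(-4, 12)) = Add(Mul(1, Add(Rational(8, 13), Rational(18, 13), Rational(-12, 13))), 8) = Add(Mul(1, Rational(14, 13)), 8) = Add(Rational(14, 13), 8) = Rational(118, 13)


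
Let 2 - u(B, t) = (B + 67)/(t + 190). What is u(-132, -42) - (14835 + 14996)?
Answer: -4414627/148 ≈ -29829.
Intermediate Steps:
u(B, t) = 2 - (67 + B)/(190 + t) (u(B, t) = 2 - (B + 67)/(t + 190) = 2 - (67 + B)/(190 + t))
u(-132, -42) - (14835 + 14996) = (313 - 1*(-132) + 2*(-42))/(190 - 42) - (14835 + 14996) = (313 + 132 - 84)/148 - 1*29831 = (1/148)*361 - 29831 = 361/148 - 29831 = -4414627/148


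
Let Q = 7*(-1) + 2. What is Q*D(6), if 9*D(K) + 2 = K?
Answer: -20/9 ≈ -2.2222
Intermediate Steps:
Q = -5 (Q = -7 + 2 = -5)
D(K) = -2/9 + K/9
Q*D(6) = -5*(-2/9 + (⅑)*6) = -5*(-2/9 + ⅔) = -5*4/9 = -20/9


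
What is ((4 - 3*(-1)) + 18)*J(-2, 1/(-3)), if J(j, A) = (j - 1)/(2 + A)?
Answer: -45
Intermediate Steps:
J(j, A) = (-1 + j)/(2 + A)
((4 - 3*(-1)) + 18)*J(-2, 1/(-3)) = ((4 - 3*(-1)) + 18)*((-1 - 2)/(2 + 1/(-3))) = ((4 + 3) + 18)*(-3/(2 - 1/3)) = (7 + 18)*(-3/(5/3)) = 25*((3/5)*(-3)) = 25*(-9/5) = -45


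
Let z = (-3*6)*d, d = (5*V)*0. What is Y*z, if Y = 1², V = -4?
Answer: 0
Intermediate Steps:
Y = 1
d = 0 (d = (5*(-4))*0 = -20*0 = 0)
z = 0 (z = -3*6*0 = -18*0 = 0)
Y*z = 1*0 = 0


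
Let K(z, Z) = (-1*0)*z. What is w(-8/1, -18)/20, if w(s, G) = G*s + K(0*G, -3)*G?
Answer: 36/5 ≈ 7.2000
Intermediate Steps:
K(z, Z) = 0 (K(z, Z) = 0*z = 0)
w(s, G) = G*s (w(s, G) = G*s + 0*G = G*s + 0 = G*s)
w(-8/1, -18)/20 = -(-144)/1/20 = -(-144)*(1/20) = -18*(-8)*(1/20) = 144*(1/20) = 36/5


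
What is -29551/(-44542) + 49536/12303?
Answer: 285555385/60888914 ≈ 4.6898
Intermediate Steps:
-29551/(-44542) + 49536/12303 = -29551*(-1/44542) + 49536*(1/12303) = 29551/44542 + 5504/1367 = 285555385/60888914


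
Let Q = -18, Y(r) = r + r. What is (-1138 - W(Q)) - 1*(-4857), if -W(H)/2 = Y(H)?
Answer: 3647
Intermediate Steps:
Y(r) = 2*r
W(H) = -4*H
(-1138 - W(Q)) - 1*(-4857) = (-1138 - (-4)*(-18)) - 1*(-4857) = (-1138 - 1*72) + 4857 = (-1138 - 72) + 4857 = -1210 + 4857 = 3647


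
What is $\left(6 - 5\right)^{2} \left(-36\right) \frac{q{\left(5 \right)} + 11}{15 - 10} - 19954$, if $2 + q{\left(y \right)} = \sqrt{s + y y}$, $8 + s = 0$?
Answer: $- \frac{100094}{5} - \frac{36 \sqrt{17}}{5} \approx -20049.0$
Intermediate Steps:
$s = -8$ ($s = -8 + 0 = -8$)
$q{\left(y \right)} = -2 + \sqrt{-8 + y^{2}}$ ($q{\left(y \right)} = -2 + \sqrt{-8 + y y} = -2 + \sqrt{-8 + y^{2}}$)
$\left(6 - 5\right)^{2} \left(-36\right) \frac{q{\left(5 \right)} + 11}{15 - 10} - 19954 = \left(6 - 5\right)^{2} \left(-36\right) \frac{\left(-2 + \sqrt{-8 + 5^{2}}\right) + 11}{15 - 10} - 19954 = 1^{2} \left(-36\right) \frac{\left(-2 + \sqrt{-8 + 25}\right) + 11}{15 - 10} - 19954 = 1 \left(-36\right) \frac{\left(-2 + \sqrt{17}\right) + 11}{5} - 19954 = - 36 \left(9 + \sqrt{17}\right) \frac{1}{5} - 19954 = - 36 \left(\frac{9}{5} + \frac{\sqrt{17}}{5}\right) - 19954 = \left(- \frac{324}{5} - \frac{36 \sqrt{17}}{5}\right) - 19954 = - \frac{100094}{5} - \frac{36 \sqrt{17}}{5}$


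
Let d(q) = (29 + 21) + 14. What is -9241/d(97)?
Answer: -9241/64 ≈ -144.39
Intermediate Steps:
d(q) = 64 (d(q) = 50 + 14 = 64)
-9241/d(97) = -9241/64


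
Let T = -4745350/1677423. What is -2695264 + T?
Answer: -4521102570022/1677423 ≈ -2.6953e+6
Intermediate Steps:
T = -4745350/1677423 (T = -4745350*1/1677423 = -4745350/1677423 ≈ -2.8290)
-2695264 + T = -2695264 - 4745350/1677423 = -4521102570022/1677423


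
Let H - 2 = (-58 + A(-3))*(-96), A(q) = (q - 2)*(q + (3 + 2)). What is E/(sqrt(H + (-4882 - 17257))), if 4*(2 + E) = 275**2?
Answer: -75617*I*sqrt(129)/5676 ≈ -151.31*I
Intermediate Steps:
E = 75617/4 (E = -2 + (1/4)*275**2 = -2 + (1/4)*75625 = -2 + 75625/4 = 75617/4 ≈ 18904.)
A(q) = (-2 + q)*(5 + q) (A(q) = (-2 + q)*(q + 5) = (-2 + q)*(5 + q))
H = 6530 (H = 2 + (-58 + (-10 + (-3)**2 + 3*(-3)))*(-96) = 2 + (-58 + (-10 + 9 - 9))*(-96) = 2 + (-58 - 10)*(-96) = 2 - 68*(-96) = 2 + 6528 = 6530)
E/(sqrt(H + (-4882 - 17257))) = 75617/(4*(sqrt(6530 + (-4882 - 17257)))) = 75617/(4*(sqrt(6530 - 22139))) = 75617/(4*(sqrt(-15609))) = 75617/(4*((11*I*sqrt(129)))) = 75617*(-I*sqrt(129)/1419)/4 = -75617*I*sqrt(129)/5676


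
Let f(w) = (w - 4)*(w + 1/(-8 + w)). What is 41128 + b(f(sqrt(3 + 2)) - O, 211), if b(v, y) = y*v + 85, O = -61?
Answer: 3258898/59 - 50640*sqrt(5)/59 ≈ 53316.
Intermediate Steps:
f(w) = (-4 + w)*(w + 1/(-8 + w))
b(v, y) = 85 + v*y (b(v, y) = v*y + 85 = 85 + v*y)
41128 + b(f(sqrt(3 + 2)) - O, 211) = 41128 + (85 + ((-4 + (sqrt(3 + 2))**3 - 12*(sqrt(3 + 2))**2 + 33*sqrt(3 + 2))/(-8 + sqrt(3 + 2)) - 1*(-61))*211) = 41128 + (85 + ((-4 + (sqrt(5))**3 - 12*(sqrt(5))**2 + 33*sqrt(5))/(-8 + sqrt(5)) + 61)*211) = 41128 + (85 + ((-4 + 5*sqrt(5) - 12*5 + 33*sqrt(5))/(-8 + sqrt(5)) + 61)*211) = 41128 + (85 + ((-4 + 5*sqrt(5) - 60 + 33*sqrt(5))/(-8 + sqrt(5)) + 61)*211) = 41128 + (85 + ((-64 + 38*sqrt(5))/(-8 + sqrt(5)) + 61)*211) = 41128 + (85 + (61 + (-64 + 38*sqrt(5))/(-8 + sqrt(5)))*211) = 41128 + (85 + (12871 + 211*(-64 + 38*sqrt(5))/(-8 + sqrt(5)))) = 41128 + (12956 + 211*(-64 + 38*sqrt(5))/(-8 + sqrt(5))) = 54084 + 211*(-64 + 38*sqrt(5))/(-8 + sqrt(5))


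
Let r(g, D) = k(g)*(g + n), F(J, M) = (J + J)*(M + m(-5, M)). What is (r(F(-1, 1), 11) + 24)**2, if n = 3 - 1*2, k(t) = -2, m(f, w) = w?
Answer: 900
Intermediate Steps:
n = 1 (n = 3 - 2 = 1)
F(J, M) = 4*J*M (F(J, M) = (J + J)*(M + M) = (2*J)*(2*M) = 4*J*M)
r(g, D) = -2 - 2*g (r(g, D) = -2*(g + 1) = -2*(1 + g) = -2 - 2*g)
(r(F(-1, 1), 11) + 24)**2 = ((-2 - 8*(-1)) + 24)**2 = ((-2 - 2*(-4)) + 24)**2 = ((-2 + 8) + 24)**2 = (6 + 24)**2 = 30**2 = 900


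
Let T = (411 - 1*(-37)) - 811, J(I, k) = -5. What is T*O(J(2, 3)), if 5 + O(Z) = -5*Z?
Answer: -7260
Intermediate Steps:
T = -363 (T = (411 + 37) - 811 = 448 - 811 = -363)
O(Z) = -5 - 5*Z
T*O(J(2, 3)) = -363*(-5 - 5*(-5)) = -363*(-5 + 25) = -363*20 = -7260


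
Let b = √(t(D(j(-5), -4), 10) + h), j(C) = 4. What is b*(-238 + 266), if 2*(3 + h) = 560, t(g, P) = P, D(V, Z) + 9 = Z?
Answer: 28*√287 ≈ 474.35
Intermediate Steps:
D(V, Z) = -9 + Z
h = 277 (h = -3 + (½)*560 = -3 + 280 = 277)
b = √287 (b = √(10 + 277) = √287 ≈ 16.941)
b*(-238 + 266) = √287*(-238 + 266) = √287*28 = 28*√287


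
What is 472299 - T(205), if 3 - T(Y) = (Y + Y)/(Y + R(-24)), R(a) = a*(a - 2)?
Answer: 391533794/829 ≈ 4.7230e+5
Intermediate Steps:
R(a) = a*(-2 + a)
T(Y) = 3 - 2*Y/(624 + Y) (T(Y) = 3 - (Y + Y)/(Y - 24*(-2 - 24)) = 3 - 2*Y/(Y - 24*(-26)) = 3 - 2*Y/(Y + 624) = 3 - 2*Y/(624 + Y))
472299 - T(205) = 472299 - (1872 + 205)/(624 + 205) = 472299 - 2077/829 = 391533794/829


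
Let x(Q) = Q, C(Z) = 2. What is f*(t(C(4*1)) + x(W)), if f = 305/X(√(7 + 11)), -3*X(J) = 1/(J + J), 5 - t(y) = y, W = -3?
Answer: 0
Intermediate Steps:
t(y) = 5 - y
X(J) = -1/(6*J) (X(J) = -1/(3*(J + J)) = -1/(2*J)/3 = -1/(6*J))
f = -5490*√2 (f = 305/((-1/(6*√(7 + 11)))) = 305/((-√2/6/6)) = 305/((-√2/36)) = 305*(-18*√2) = -5490*√2 ≈ -7764.0)
f*(t(C(4*1)) + x(W)) = (-5490*√2)*((5 - 1*2) - 3) = (-5490*√2)*((5 - 2) - 3) = (-5490*√2)*(3 - 3) = -5490*√2*0 = 0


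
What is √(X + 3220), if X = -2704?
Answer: 2*√129 ≈ 22.716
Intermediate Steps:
√(X + 3220) = √(-2704 + 3220) = √516 = 2*√129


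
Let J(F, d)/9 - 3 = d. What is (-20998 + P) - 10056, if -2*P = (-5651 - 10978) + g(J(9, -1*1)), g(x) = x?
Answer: -45497/2 ≈ -22749.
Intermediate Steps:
J(F, d) = 27 + 9*d
P = 16611/2 (P = -((-5651 - 10978) + (27 + 9*(-1*1)))/2 = -(-16629 + (27 + 9*(-1)))/2 = -(-16629 + (27 - 9))/2 = -(-16629 + 18)/2 = -1/2*(-16611) = 16611/2 ≈ 8305.5)
(-20998 + P) - 10056 = (-20998 + 16611/2) - 10056 = -25385/2 - 10056 = -45497/2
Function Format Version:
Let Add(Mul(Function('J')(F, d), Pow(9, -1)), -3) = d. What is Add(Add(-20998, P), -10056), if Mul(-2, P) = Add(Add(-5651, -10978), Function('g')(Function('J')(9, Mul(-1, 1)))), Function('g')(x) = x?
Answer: Rational(-45497, 2) ≈ -22749.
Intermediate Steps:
Function('J')(F, d) = Add(27, Mul(9, d))
P = Rational(16611, 2) (P = Mul(Rational(-1, 2), Add(Add(-5651, -10978), Add(27, Mul(9, Mul(-1, 1))))) = Mul(Rational(-1, 2), Add(-16629, Add(27, Mul(9, -1)))) = Mul(Rational(-1, 2), Add(-16629, Add(27, -9))) = Mul(Rational(-1, 2), Add(-16629, 18)) = Mul(Rational(-1, 2), -16611) = Rational(16611, 2) ≈ 8305.5)
Add(Add(-20998, P), -10056) = Add(Add(-20998, Rational(16611, 2)), -10056) = Add(Rational(-25385, 2), -10056) = Rational(-45497, 2)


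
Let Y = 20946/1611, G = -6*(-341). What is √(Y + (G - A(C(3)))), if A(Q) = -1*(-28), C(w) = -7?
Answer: 2*√146419494/537 ≈ 45.067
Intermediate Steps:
A(Q) = 28
G = 2046
Y = 6982/537 (Y = 20946*(1/1611) = 6982/537 ≈ 13.002)
√(Y + (G - A(C(3)))) = √(6982/537 + (2046 - 1*28)) = √(6982/537 + (2046 - 28)) = √(6982/537 + 2018) = √(1090648/537) = 2*√146419494/537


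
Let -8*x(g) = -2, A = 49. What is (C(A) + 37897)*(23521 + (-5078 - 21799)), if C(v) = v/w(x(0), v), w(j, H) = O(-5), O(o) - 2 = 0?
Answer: -127264554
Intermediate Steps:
x(g) = ¼ (x(g) = -⅛*(-2) = ¼)
O(o) = 2 (O(o) = 2 + 0 = 2)
w(j, H) = 2
C(v) = v/2
(C(A) + 37897)*(23521 + (-5078 - 21799)) = ((½)*49 + 37897)*(23521 + (-5078 - 21799)) = (49/2 + 37897)*(23521 - 26877) = (75843/2)*(-3356) = -127264554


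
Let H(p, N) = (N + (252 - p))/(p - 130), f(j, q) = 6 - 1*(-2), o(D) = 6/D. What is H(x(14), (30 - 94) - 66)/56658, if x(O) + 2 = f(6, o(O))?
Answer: -29/1756398 ≈ -1.6511e-5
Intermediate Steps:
f(j, q) = 8 (f(j, q) = 6 + 2 = 8)
x(O) = 6 (x(O) = -2 + 8 = 6)
H(p, N) = (252 + N - p)/(-130 + p)
H(x(14), (30 - 94) - 66)/56658 = ((252 + ((30 - 94) - 66) - 1*6)/(-130 + 6))/56658 = ((252 + (-64 - 66) - 6)/(-124))*(1/56658) = -(252 - 130 - 6)/124*(1/56658) = -1/124*116*(1/56658) = -29/31*1/56658 = -29/1756398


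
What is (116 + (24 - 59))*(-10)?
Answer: -810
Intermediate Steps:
(116 + (24 - 59))*(-10) = (116 - 35)*(-10) = 81*(-10) = -810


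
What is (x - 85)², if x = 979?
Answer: 799236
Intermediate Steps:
(x - 85)² = (979 - 85)² = 894² = 799236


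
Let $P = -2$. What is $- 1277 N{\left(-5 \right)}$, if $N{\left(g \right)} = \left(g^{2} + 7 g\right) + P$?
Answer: $15324$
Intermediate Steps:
$N{\left(g \right)} = -2 + g^{2} + 7 g$ ($N{\left(g \right)} = \left(g^{2} + 7 g\right) - 2 = -2 + g^{2} + 7 g$)
$- 1277 N{\left(-5 \right)} = - 1277 \left(-2 + \left(-5\right)^{2} + 7 \left(-5\right)\right) = - 1277 \left(-2 + 25 - 35\right) = \left(-1277\right) \left(-12\right) = 15324$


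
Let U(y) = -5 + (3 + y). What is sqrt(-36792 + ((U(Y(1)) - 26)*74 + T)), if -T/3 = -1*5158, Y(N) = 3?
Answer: 8*I*sqrt(362) ≈ 152.21*I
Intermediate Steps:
U(y) = -2 + y
T = 15474 (T = -(-3)*5158 = -3*(-5158) = 15474)
sqrt(-36792 + ((U(Y(1)) - 26)*74 + T)) = sqrt(-36792 + (((-2 + 3) - 26)*74 + 15474)) = sqrt(-36792 + ((1 - 26)*74 + 15474)) = sqrt(-36792 + (-25*74 + 15474)) = sqrt(-36792 + (-1850 + 15474)) = sqrt(-36792 + 13624) = sqrt(-23168) = 8*I*sqrt(362)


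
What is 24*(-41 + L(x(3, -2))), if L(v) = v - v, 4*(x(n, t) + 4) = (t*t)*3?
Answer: -984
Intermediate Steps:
x(n, t) = -4 + 3*t²/4 (x(n, t) = -4 + ((t*t)*3)/4 = -4 + (t²*3)/4 = -4 + (3*t²)/4 = -4 + 3*t²/4)
L(v) = 0
24*(-41 + L(x(3, -2))) = 24*(-41 + 0) = 24*(-41) = -984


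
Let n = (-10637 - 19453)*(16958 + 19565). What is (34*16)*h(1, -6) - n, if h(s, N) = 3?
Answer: 1098978702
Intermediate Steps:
n = -1098977070 (n = -30090*36523 = -1098977070)
(34*16)*h(1, -6) - n = (34*16)*3 - 1*(-1098977070) = 544*3 + 1098977070 = 1632 + 1098977070 = 1098978702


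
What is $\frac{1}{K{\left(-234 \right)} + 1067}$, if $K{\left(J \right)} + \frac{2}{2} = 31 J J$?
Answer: $\frac{1}{1698502} \approx 5.8875 \cdot 10^{-7}$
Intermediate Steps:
$K{\left(J \right)} = -1 + 31 J^{2}$ ($K{\left(J \right)} = -1 + 31 J J = -1 + 31 J^{2}$)
$\frac{1}{K{\left(-234 \right)} + 1067} = \frac{1}{\left(-1 + 31 \left(-234\right)^{2}\right) + 1067} = \frac{1}{\left(-1 + 31 \cdot 54756\right) + 1067} = \frac{1}{\left(-1 + 1697436\right) + 1067} = \frac{1}{1697435 + 1067} = \frac{1}{1698502}$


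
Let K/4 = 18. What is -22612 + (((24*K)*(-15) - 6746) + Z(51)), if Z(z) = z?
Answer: -55227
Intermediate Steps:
K = 72 (K = 4*18 = 72)
-22612 + (((24*K)*(-15) - 6746) + Z(51)) = -22612 + (((24*72)*(-15) - 6746) + 51) = -22612 + ((1728*(-15) - 6746) + 51) = -22612 + ((-25920 - 6746) + 51) = -22612 + (-32666 + 51) = -22612 - 32615 = -55227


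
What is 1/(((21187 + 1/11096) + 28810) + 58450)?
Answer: 11096/1203327913 ≈ 9.2211e-6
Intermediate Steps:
1/(((21187 + 1/11096) + 28810) + 58450) = 1/((235090953/11096 + 28810) + 58450) = 1/(554766713/11096 + 58450) = 1/(1203327913/11096) = 11096/1203327913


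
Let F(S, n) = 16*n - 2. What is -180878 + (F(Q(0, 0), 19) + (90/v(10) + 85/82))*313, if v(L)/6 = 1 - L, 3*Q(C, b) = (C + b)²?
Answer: -21291107/246 ≈ -86549.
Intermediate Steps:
Q(C, b) = (C + b)²/3
v(L) = 6 - 6*L (v(L) = 6*(1 - L) = 6 - 6*L)
F(S, n) = -2 + 16*n
-180878 + (F(Q(0, 0), 19) + (90/v(10) + 85/82))*313 = -180878 + ((-2 + 16*19) + (90/(6 - 6*10) + 85/82))*313 = -180878 + ((-2 + 304) + (90/(6 - 60) + 85*(1/82)))*313 = -180878 + (302 + (90/(-54) + 85/82))*313 = -180878 + (302 + (90*(-1/54) + 85/82))*313 = -180878 + (302 + (-5/3 + 85/82))*313 = -180878 + (302 - 155/246)*313 = -180878 + (74137/246)*313 = -180878 + 23204881/246 = -21291107/246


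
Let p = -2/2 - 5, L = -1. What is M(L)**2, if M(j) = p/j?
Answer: 36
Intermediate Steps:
p = -6 (p = -2*1/2 - 5 = -1 - 5 = -6)
M(j) = -6/j
M(L)**2 = (-6/(-1))**2 = (-6*(-1))**2 = 6**2 = 36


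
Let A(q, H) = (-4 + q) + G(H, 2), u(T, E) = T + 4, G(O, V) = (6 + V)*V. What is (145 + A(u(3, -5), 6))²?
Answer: 26896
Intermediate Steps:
G(O, V) = V*(6 + V)
u(T, E) = 4 + T
A(q, H) = 12 + q (A(q, H) = (-4 + q) + 2*(6 + 2) = (-4 + q) + 2*8 = (-4 + q) + 16 = 12 + q)
(145 + A(u(3, -5), 6))² = (145 + (12 + (4 + 3)))² = (145 + (12 + 7))² = (145 + 19)² = 164² = 26896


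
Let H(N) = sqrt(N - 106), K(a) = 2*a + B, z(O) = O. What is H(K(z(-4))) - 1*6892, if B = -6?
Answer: -6892 + 2*I*sqrt(30) ≈ -6892.0 + 10.954*I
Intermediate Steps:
K(a) = -6 + 2*a (K(a) = 2*a - 6 = -6 + 2*a)
H(N) = sqrt(-106 + N)
H(K(z(-4))) - 1*6892 = sqrt(-106 + (-6 + 2*(-4))) - 1*6892 = sqrt(-106 + (-6 - 8)) - 6892 = sqrt(-106 - 14) - 6892 = sqrt(-120) - 6892 = 2*I*sqrt(30) - 6892 = -6892 + 2*I*sqrt(30)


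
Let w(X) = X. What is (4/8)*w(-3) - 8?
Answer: -19/2 ≈ -9.5000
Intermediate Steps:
(4/8)*w(-3) - 8 = (4/8)*(-3) - 8 = (4*(1/8))*(-3) - 8 = (1/2)*(-3) - 8 = -3/2 - 8 = -19/2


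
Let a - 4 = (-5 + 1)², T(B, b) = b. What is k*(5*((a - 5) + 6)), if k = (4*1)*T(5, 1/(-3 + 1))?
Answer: -210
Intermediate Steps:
k = -2 (k = (4*1)/(-3 + 1) = 4/(-2) = 4*(-½) = -2)
a = 20 (a = 4 + (-5 + 1)² = 4 + (-4)² = 4 + 16 = 20)
k*(5*((a - 5) + 6)) = -10*((20 - 5) + 6) = -10*(15 + 6) = -10*21 = -2*105 = -210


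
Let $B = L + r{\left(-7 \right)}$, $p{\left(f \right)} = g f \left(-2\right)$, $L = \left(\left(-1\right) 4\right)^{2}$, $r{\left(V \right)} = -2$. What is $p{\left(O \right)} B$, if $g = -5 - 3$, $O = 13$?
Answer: $2912$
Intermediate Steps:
$L = 16$ ($L = \left(-4\right)^{2} = 16$)
$g = -8$
$p{\left(f \right)} = 16 f$ ($p{\left(f \right)} = - 8 f \left(-2\right) = 16 f$)
$B = 14$ ($B = 16 - 2 = 14$)
$p{\left(O \right)} B = 16 \cdot 13 \cdot 14 = 208 \cdot 14 = 2912$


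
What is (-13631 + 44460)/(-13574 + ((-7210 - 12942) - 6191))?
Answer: -30829/39917 ≈ -0.77233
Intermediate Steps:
(-13631 + 44460)/(-13574 + ((-7210 - 12942) - 6191)) = 30829/(-13574 + (-20152 - 6191)) = 30829/(-13574 - 26343) = 30829/(-39917) = 30829*(-1/39917) = -30829/39917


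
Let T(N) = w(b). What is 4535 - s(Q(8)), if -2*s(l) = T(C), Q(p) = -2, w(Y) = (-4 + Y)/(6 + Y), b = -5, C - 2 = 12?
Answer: 9061/2 ≈ 4530.5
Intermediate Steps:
C = 14 (C = 2 + 12 = 14)
w(Y) = (-4 + Y)/(6 + Y)
T(N) = -9 (T(N) = (-4 - 5)/(6 - 5) = -9/1 = 1*(-9) = -9)
s(l) = 9/2 (s(l) = -1/2*(-9) = 9/2)
4535 - s(Q(8)) = 4535 - 1*9/2 = 4535 - 9/2 = 9061/2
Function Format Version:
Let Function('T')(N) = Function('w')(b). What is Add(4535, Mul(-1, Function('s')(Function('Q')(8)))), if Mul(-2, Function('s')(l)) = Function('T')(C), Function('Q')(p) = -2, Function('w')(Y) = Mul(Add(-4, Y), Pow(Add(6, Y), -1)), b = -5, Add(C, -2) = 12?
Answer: Rational(9061, 2) ≈ 4530.5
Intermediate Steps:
C = 14 (C = Add(2, 12) = 14)
Function('w')(Y) = Mul(Pow(Add(6, Y), -1), Add(-4, Y))
Function('T')(N) = -9 (Function('T')(N) = Mul(Pow(Add(6, -5), -1), Add(-4, -5)) = Mul(Pow(1, -1), -9) = Mul(1, -9) = -9)
Function('s')(l) = Rational(9, 2) (Function('s')(l) = Mul(Rational(-1, 2), -9) = Rational(9, 2))
Add(4535, Mul(-1, Function('s')(Function('Q')(8)))) = Add(4535, Mul(-1, Rational(9, 2))) = Add(4535, Rational(-9, 2)) = Rational(9061, 2)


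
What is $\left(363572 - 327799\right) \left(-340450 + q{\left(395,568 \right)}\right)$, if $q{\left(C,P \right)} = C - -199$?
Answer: $-12157668688$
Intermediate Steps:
$q{\left(C,P \right)} = 199 + C$ ($q{\left(C,P \right)} = C + 199 = 199 + C$)
$\left(363572 - 327799\right) \left(-340450 + q{\left(395,568 \right)}\right) = \left(363572 - 327799\right) \left(-340450 + \left(199 + 395\right)\right) = 35773 \left(-340450 + 594\right) = 35773 \left(-339856\right) = -12157668688$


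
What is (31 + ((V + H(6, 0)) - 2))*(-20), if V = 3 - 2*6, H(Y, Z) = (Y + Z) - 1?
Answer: -500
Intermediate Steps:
H(Y, Z) = -1 + Y + Z
V = -9 (V = 3 - 12 = -9)
(31 + ((V + H(6, 0)) - 2))*(-20) = (31 + ((-9 + (-1 + 6 + 0)) - 2))*(-20) = (31 + ((-9 + 5) - 2))*(-20) = (31 + (-4 - 2))*(-20) = (31 - 6)*(-20) = 25*(-20) = -500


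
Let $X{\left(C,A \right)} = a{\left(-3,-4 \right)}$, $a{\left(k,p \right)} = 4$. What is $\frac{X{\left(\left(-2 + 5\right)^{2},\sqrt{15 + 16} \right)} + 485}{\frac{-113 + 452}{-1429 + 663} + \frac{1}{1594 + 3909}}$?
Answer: $- \frac{2061280722}{1864751} \approx -1105.4$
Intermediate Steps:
$X{\left(C,A \right)} = 4$
$\frac{X{\left(\left(-2 + 5\right)^{2},\sqrt{15 + 16} \right)} + 485}{\frac{-113 + 452}{-1429 + 663} + \frac{1}{1594 + 3909}} = \frac{4 + 485}{\frac{-113 + 452}{-1429 + 663} + \frac{1}{1594 + 3909}} = \frac{489}{\frac{339}{-766} + \frac{1}{5503}} = \frac{489}{339 \left(- \frac{1}{766}\right) + \frac{1}{5503}} = \frac{489}{- \frac{339}{766} + \frac{1}{5503}} = \frac{489}{- \frac{1864751}{4215298}} = 489 \left(- \frac{4215298}{1864751}\right) = - \frac{2061280722}{1864751}$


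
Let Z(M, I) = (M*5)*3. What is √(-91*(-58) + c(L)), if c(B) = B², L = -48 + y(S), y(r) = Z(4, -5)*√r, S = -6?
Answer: √(-14018 - 5760*I*√6) ≈ 54.18 - 130.21*I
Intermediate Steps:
Z(M, I) = 15*M (Z(M, I) = (5*M)*3 = 15*M)
y(r) = 60*√r (y(r) = (15*4)*√r = 60*√r)
L = -48 + 60*I*√6 (L = -48 + 60*√(-6) = -48 + 60*(I*√6) = -48 + 60*I*√6 ≈ -48.0 + 146.97*I)
√(-91*(-58) + c(L)) = √(-91*(-58) + (-48 + 60*I*√6)²) = √(5278 + (-48 + 60*I*√6)²)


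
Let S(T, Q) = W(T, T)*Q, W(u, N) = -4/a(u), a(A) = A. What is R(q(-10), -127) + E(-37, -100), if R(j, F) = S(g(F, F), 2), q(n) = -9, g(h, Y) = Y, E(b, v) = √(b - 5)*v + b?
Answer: -4691/127 - 100*I*√42 ≈ -36.937 - 648.07*I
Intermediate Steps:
E(b, v) = b + v*√(-5 + b) (E(b, v) = √(-5 + b)*v + b = v*√(-5 + b) + b = b + v*√(-5 + b))
W(u, N) = -4/u
S(T, Q) = -4*Q/T (S(T, Q) = (-4/T)*Q = -4*Q/T)
R(j, F) = -8/F (R(j, F) = -4*2/F = -8/F)
R(q(-10), -127) + E(-37, -100) = -8/(-127) + (-37 - 100*√(-5 - 37)) = -8*(-1/127) + (-37 - 100*I*√42) = 8/127 + (-37 - 100*I*√42) = -4691/127 - 100*I*√42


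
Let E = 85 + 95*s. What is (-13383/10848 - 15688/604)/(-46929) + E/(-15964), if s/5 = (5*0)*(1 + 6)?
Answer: -485221126427/102265323592224 ≈ -0.0047447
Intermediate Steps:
s = 0 (s = 5*((5*0)*(1 + 6)) = 5*(0*7) = 5*0 = 0)
E = 85 (E = 85 + 95*0 = 85 + 0 = 85)
(-13383/10848 - 15688/604)/(-46929) + E/(-15964) = (-13383/10848 - 15688/604)/(-46929) + 85/(-15964) = (-13383*1/10848 - 15688*1/604)*(-1/46929) + 85*(-1/15964) = (-4461/3616 - 3922/151)*(-1/46929) - 85/15964 = -14855563/546016*(-1/46929) - 85/15964 = 14855563/25623984864 - 85/15964 = -485221126427/102265323592224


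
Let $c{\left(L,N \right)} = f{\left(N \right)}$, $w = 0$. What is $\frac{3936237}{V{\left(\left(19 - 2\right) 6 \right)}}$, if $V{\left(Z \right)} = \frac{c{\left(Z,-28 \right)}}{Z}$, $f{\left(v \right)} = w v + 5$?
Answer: $\frac{401496174}{5} \approx 8.0299 \cdot 10^{7}$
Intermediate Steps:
$f{\left(v \right)} = 5$ ($f{\left(v \right)} = 0 v + 5 = 0 + 5 = 5$)
$c{\left(L,N \right)} = 5$
$V{\left(Z \right)} = \frac{5}{Z}$
$\frac{3936237}{V{\left(\left(19 - 2\right) 6 \right)}} = \frac{3936237}{5 \frac{1}{\left(19 - 2\right) 6}} = \frac{3936237}{5 \frac{1}{17 \cdot 6}} = \frac{3936237}{5 \cdot \frac{1}{102}} = \frac{3936237}{\frac{5}{102}} = 3936237 \cdot \frac{102}{5} = \frac{401496174}{5}$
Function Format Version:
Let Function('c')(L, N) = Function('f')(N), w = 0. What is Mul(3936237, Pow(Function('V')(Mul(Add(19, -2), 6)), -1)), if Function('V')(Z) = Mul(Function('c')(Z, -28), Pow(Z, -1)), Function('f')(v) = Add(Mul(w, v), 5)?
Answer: Rational(401496174, 5) ≈ 8.0299e+7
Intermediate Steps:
Function('f')(v) = 5 (Function('f')(v) = Add(Mul(0, v), 5) = Add(0, 5) = 5)
Function('c')(L, N) = 5
Function('V')(Z) = Mul(5, Pow(Z, -1))
Mul(3936237, Pow(Function('V')(Mul(Add(19, -2), 6)), -1)) = Mul(3936237, Pow(Mul(5, Pow(Mul(Add(19, -2), 6), -1)), -1)) = Mul(3936237, Pow(Mul(5, Pow(Mul(17, 6), -1)), -1)) = Mul(3936237, Pow(Mul(5, Pow(102, -1)), -1)) = Mul(3936237, Pow(Mul(5, Rational(1, 102)), -1)) = Mul(3936237, Pow(Rational(5, 102), -1)) = Mul(3936237, Rational(102, 5)) = Rational(401496174, 5)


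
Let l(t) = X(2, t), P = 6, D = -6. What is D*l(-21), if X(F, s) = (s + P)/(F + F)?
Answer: 45/2 ≈ 22.500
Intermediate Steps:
X(F, s) = (6 + s)/(2*F) (X(F, s) = (s + 6)/(F + F) = (6 + s)/((2*F)) = (6 + s)*(1/(2*F)) = (6 + s)/(2*F))
l(t) = 3/2 + t/4 (l(t) = (½)*(6 + t)/2 = (½)*(½)*(6 + t) = 3/2 + t/4)
D*l(-21) = -6*(3/2 + (¼)*(-21)) = -6*(3/2 - 21/4) = -6*(-15/4) = 45/2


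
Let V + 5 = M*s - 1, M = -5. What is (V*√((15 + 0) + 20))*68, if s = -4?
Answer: 952*√35 ≈ 5632.1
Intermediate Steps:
V = 14 (V = -5 + (-5*(-4) - 1) = -5 + (20 - 1) = -5 + 19 = 14)
(V*√((15 + 0) + 20))*68 = (14*√((15 + 0) + 20))*68 = (14*√(15 + 20))*68 = (14*√35)*68 = 952*√35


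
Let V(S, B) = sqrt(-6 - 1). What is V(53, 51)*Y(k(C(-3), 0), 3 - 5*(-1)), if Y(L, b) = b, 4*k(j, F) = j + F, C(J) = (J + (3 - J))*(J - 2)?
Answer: 8*I*sqrt(7) ≈ 21.166*I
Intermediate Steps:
C(J) = -6 + 3*J (C(J) = 3*(-2 + J) = -6 + 3*J)
k(j, F) = F/4 + j/4 (k(j, F) = (j + F)/4 = (F + j)/4 = F/4 + j/4)
V(S, B) = I*sqrt(7) (V(S, B) = sqrt(-7) = I*sqrt(7))
V(53, 51)*Y(k(C(-3), 0), 3 - 5*(-1)) = (I*sqrt(7))*(3 - 5*(-1)) = (I*sqrt(7))*(3 + 5) = (I*sqrt(7))*8 = 8*I*sqrt(7)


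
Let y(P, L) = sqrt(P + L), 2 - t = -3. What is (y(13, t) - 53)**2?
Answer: 2827 - 318*sqrt(2) ≈ 2377.3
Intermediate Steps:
t = 5 (t = 2 - 1*(-3) = 2 + 3 = 5)
y(P, L) = sqrt(L + P)
(y(13, t) - 53)**2 = (sqrt(5 + 13) - 53)**2 = (sqrt(18) - 53)**2 = (3*sqrt(2) - 53)**2 = (-53 + 3*sqrt(2))**2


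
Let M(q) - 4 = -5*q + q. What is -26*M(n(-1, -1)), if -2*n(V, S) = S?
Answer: -52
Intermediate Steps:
n(V, S) = -S/2
M(q) = 4 - 4*q (M(q) = 4 + (-5*q + q) = 4 - 4*q)
-26*M(n(-1, -1)) = -26*(4 - (-2)*(-1)) = -26*(4 - 4*½) = -26*(4 - 2) = -26*2 = -52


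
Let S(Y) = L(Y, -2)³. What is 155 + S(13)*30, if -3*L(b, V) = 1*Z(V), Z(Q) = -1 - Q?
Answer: 1385/9 ≈ 153.89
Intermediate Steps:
L(b, V) = ⅓ + V/3 (L(b, V) = -(-1 - V)/3 = ⅓ + V/3)
S(Y) = -1/27 (S(Y) = (⅓ + (⅓)*(-2))³ = (⅓ - ⅔)³ = (-⅓)³ = -1/27)
155 + S(13)*30 = 155 - 1/27*30 = 155 - 10/9 = 1385/9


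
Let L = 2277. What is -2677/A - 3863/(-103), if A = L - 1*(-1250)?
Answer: 13349070/363281 ≈ 36.746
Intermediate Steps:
A = 3527 (A = 2277 - 1*(-1250) = 2277 + 1250 = 3527)
-2677/A - 3863/(-103) = -2677/3527 - 3863/(-103) = -2677*1/3527 - 3863*(-1/103) = -2677/3527 + 3863/103 = 13349070/363281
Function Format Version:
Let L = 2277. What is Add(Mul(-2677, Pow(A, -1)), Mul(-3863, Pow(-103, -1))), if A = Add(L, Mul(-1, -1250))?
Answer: Rational(13349070, 363281) ≈ 36.746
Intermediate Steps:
A = 3527 (A = Add(2277, Mul(-1, -1250)) = Add(2277, 1250) = 3527)
Add(Mul(-2677, Pow(A, -1)), Mul(-3863, Pow(-103, -1))) = Add(Mul(-2677, Pow(3527, -1)), Mul(-3863, Pow(-103, -1))) = Add(Mul(-2677, Rational(1, 3527)), Mul(-3863, Rational(-1, 103))) = Add(Rational(-2677, 3527), Rational(3863, 103)) = Rational(13349070, 363281)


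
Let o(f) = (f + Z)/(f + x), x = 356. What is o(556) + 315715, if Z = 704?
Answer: 23994445/76 ≈ 3.1572e+5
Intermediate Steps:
o(f) = (704 + f)/(356 + f) (o(f) = (f + 704)/(f + 356) = (704 + f)/(356 + f))
o(556) + 315715 = (704 + 556)/(356 + 556) + 315715 = 1260/912 + 315715 = (1/912)*1260 + 315715 = 105/76 + 315715 = 23994445/76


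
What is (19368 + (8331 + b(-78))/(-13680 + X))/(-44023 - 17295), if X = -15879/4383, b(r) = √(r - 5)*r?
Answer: -387188487873/1225855536814 - 56979*I*√83/612927768407 ≈ -0.31585 - 8.4692e-7*I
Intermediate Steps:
b(r) = r*√(-5 + r) (b(r) = √(-5 + r)*r = r*√(-5 + r))
X = -5293/1461 (X = -15879*1/4383 = -5293/1461 ≈ -3.6229)
(19368 + (8331 + b(-78))/(-13680 + X))/(-44023 - 17295) = (19368 + (8331 - 78*√(-5 - 78))/(-13680 - 5293/1461))/(-44023 - 17295) = (19368 + (8331 - 78*I*√83)/(-19991773/1461))/(-61318) = (19368 + (8331 - 78*I*√83)*(-1461/19991773))*(-1/61318) = (19368 + (-12171591/19991773 + 113958*I*√83/19991773))*(-1/61318) = (387188487873/19991773 + 113958*I*√83/19991773)*(-1/61318) = -387188487873/1225855536814 - 56979*I*√83/612927768407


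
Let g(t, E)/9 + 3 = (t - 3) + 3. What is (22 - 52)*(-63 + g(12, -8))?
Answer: -540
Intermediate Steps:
g(t, E) = -27 + 9*t (g(t, E) = -27 + 9*((t - 3) + 3) = -27 + 9*((-3 + t) + 3) = -27 + 9*t)
(22 - 52)*(-63 + g(12, -8)) = (22 - 52)*(-63 + (-27 + 9*12)) = -30*(-63 + (-27 + 108)) = -30*(-63 + 81) = -30*18 = -540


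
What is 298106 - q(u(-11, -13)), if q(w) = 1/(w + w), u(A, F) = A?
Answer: 6558333/22 ≈ 2.9811e+5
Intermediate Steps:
q(w) = 1/(2*w)
298106 - q(u(-11, -13)) = 298106 - 1/(2*(-11)) = 298106 - (-1)/(2*11) = 298106 - 1*(-1/22) = 298106 + 1/22 = 6558333/22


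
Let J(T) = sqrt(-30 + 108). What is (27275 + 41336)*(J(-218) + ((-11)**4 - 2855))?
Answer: 808649246 + 68611*sqrt(78) ≈ 8.0925e+8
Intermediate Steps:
J(T) = sqrt(78)
(27275 + 41336)*(J(-218) + ((-11)**4 - 2855)) = (27275 + 41336)*(sqrt(78) + ((-11)**4 - 2855)) = 68611*(sqrt(78) + (14641 - 2855)) = 68611*(sqrt(78) + 11786) = 68611*(11786 + sqrt(78)) = 808649246 + 68611*sqrt(78)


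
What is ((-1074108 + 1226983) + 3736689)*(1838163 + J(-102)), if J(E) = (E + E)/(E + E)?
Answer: 7149656520496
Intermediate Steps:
J(E) = 1 (J(E) = (2*E)/((2*E)) = (2*E)*(1/(2*E)) = 1)
((-1074108 + 1226983) + 3736689)*(1838163 + J(-102)) = ((-1074108 + 1226983) + 3736689)*(1838163 + 1) = (152875 + 3736689)*1838164 = 3889564*1838164 = 7149656520496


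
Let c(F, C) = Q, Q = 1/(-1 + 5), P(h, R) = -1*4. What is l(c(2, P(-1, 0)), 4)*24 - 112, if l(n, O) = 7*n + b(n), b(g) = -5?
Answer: -190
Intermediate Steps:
P(h, R) = -4
Q = ¼ (Q = 1/4 = ¼ ≈ 0.25000)
c(F, C) = ¼
l(n, O) = -5 + 7*n (l(n, O) = 7*n - 5 = -5 + 7*n)
l(c(2, P(-1, 0)), 4)*24 - 112 = (-5 + 7*(¼))*24 - 112 = (-5 + 7/4)*24 - 112 = -13/4*24 - 112 = -78 - 112 = -190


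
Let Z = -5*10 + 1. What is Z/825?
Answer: -49/825 ≈ -0.059394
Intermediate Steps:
Z = -49 (Z = -50 + 1 = -49)
Z/825 = -49/825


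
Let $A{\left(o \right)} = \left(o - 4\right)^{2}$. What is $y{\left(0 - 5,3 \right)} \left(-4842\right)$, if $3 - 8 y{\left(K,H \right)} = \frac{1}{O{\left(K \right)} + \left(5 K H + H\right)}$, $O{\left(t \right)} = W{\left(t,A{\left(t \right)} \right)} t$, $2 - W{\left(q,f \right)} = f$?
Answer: $- \frac{585882}{323} \approx -1813.9$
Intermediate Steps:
$A{\left(o \right)} = \left(-4 + o\right)^{2}$
$W{\left(q,f \right)} = 2 - f$
$O{\left(t \right)} = t \left(2 - \left(-4 + t\right)^{2}\right)$ ($O{\left(t \right)} = \left(2 - \left(-4 + t\right)^{2}\right) t = t \left(2 - \left(-4 + t\right)^{2}\right)$)
$y{\left(K,H \right)} = \frac{3}{8} - \frac{1}{8 \left(H - K \left(-2 + \left(-4 + K\right)^{2}\right) + 5 H K\right)}$ ($y{\left(K,H \right)} = \frac{3}{8} - \frac{1}{8 \left(- K \left(-2 + \left(-4 + K\right)^{2}\right) + \left(5 K H + H\right)\right)} = \frac{3}{8} - \frac{1}{8 \left(- K \left(-2 + \left(-4 + K\right)^{2}\right) + \left(5 H K + H\right)\right)} = \frac{3}{8} - \frac{1}{8 \left(- K \left(-2 + \left(-4 + K\right)^{2}\right) + \left(H + 5 H K\right)\right)} = \frac{3}{8} - \frac{1}{8 \left(H - K \left(-2 + \left(-4 + K\right)^{2}\right) + 5 H K\right)}$)
$y{\left(0 - 5,3 \right)} \left(-4842\right) = \frac{-1 + 3 \cdot 3 - 3 \left(0 - 5\right) \left(-2 + \left(-4 + \left(0 - 5\right)\right)^{2}\right) + 15 \cdot 3 \left(0 - 5\right)}{8 \left(3 - \left(0 - 5\right) \left(-2 + \left(-4 + \left(0 - 5\right)\right)^{2}\right) + 5 \cdot 3 \left(0 - 5\right)\right)} \left(-4842\right) = \frac{-1 + 9 - 3 \left(0 - 5\right) \left(-2 + \left(-4 + \left(0 - 5\right)\right)^{2}\right) + 15 \cdot 3 \left(0 - 5\right)}{8 \left(3 - \left(0 - 5\right) \left(-2 + \left(-4 + \left(0 - 5\right)\right)^{2}\right) + 5 \cdot 3 \left(0 - 5\right)\right)} \left(-4842\right) = \frac{-1 + 9 - - 15 \left(-2 + \left(-4 - 5\right)^{2}\right) + 15 \cdot 3 \left(-5\right)}{8 \left(3 - - 5 \left(-2 + \left(-4 - 5\right)^{2}\right) + 5 \cdot 3 \left(-5\right)\right)} \left(-4842\right) = \frac{-1 + 9 - - 15 \left(-2 + \left(-9\right)^{2}\right) - 225}{8 \left(3 - - 5 \left(-2 + \left(-9\right)^{2}\right) - 75\right)} \left(-4842\right) = \frac{-1 + 9 - - 15 \left(-2 + 81\right) - 225}{8 \left(3 - - 5 \left(-2 + 81\right) - 75\right)} \left(-4842\right) = \frac{-1 + 9 - \left(-15\right) 79 - 225}{8 \left(3 - \left(-5\right) 79 - 75\right)} \left(-4842\right) = \frac{-1 + 9 + 1185 - 225}{8 \left(3 + 395 - 75\right)} \left(-4842\right) = \frac{1}{8} \cdot \frac{1}{323} \cdot 968 \left(-4842\right) = \frac{121}{323} \left(-4842\right) = - \frac{585882}{323}$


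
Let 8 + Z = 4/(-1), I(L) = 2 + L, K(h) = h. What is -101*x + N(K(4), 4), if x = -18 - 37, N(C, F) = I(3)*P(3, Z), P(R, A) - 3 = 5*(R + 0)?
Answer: 5645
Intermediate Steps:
Z = -12 (Z = -8 + 4/(-1) = -8 + 4*(-1) = -8 - 4 = -12)
P(R, A) = 3 + 5*R (P(R, A) = 3 + 5*(R + 0) = 3 + 5*R)
N(C, F) = 90 (N(C, F) = (2 + 3)*(3 + 5*3) = 5*(3 + 15) = 5*18 = 90)
x = -55
-101*x + N(K(4), 4) = -101*(-55) + 90 = 5555 + 90 = 5645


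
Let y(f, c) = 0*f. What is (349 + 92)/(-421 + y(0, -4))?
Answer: -441/421 ≈ -1.0475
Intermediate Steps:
y(f, c) = 0
(349 + 92)/(-421 + y(0, -4)) = (349 + 92)/(-421 + 0) = 441/(-421) = 441*(-1/421) = -441/421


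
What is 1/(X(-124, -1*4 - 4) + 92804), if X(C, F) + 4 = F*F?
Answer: 1/92864 ≈ 1.0768e-5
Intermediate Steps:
X(C, F) = -4 + F² (X(C, F) = -4 + F*F = -4 + F²)
1/(X(-124, -1*4 - 4) + 92804) = 1/((-4 + (-1*4 - 4)²) + 92804) = 1/((-4 + (-4 - 4)²) + 92804) = 1/((-4 + (-8)²) + 92804) = 1/((-4 + 64) + 92804) = 1/(60 + 92804) = 1/92864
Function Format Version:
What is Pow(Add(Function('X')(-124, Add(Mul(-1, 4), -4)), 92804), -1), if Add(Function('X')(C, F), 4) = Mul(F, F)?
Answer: Rational(1, 92864) ≈ 1.0768e-5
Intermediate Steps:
Function('X')(C, F) = Add(-4, Pow(F, 2)) (Function('X')(C, F) = Add(-4, Mul(F, F)) = Add(-4, Pow(F, 2)))
Pow(Add(Function('X')(-124, Add(Mul(-1, 4), -4)), 92804), -1) = Pow(Add(Add(-4, Pow(Add(Mul(-1, 4), -4), 2)), 92804), -1) = Pow(Add(Add(-4, Pow(Add(-4, -4), 2)), 92804), -1) = Pow(Add(Add(-4, Pow(-8, 2)), 92804), -1) = Pow(Add(Add(-4, 64), 92804), -1) = Pow(Add(60, 92804), -1) = Pow(92864, -1) = Rational(1, 92864)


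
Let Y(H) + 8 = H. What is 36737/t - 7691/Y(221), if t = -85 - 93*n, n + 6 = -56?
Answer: -35867590/1210053 ≈ -29.641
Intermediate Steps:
n = -62 (n = -6 - 56 = -62)
Y(H) = -8 + H
t = 5681 (t = -85 - 93*(-62) = -85 + 5766 = 5681)
36737/t - 7691/Y(221) = 36737/5681 - 7691/(-8 + 221) = 36737*(1/5681) - 7691/213 = 36737/5681 - 7691*1/213 = 36737/5681 - 7691/213 = -35867590/1210053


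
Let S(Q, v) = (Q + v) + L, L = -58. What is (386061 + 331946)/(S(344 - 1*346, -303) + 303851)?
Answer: 718007/303488 ≈ 2.3658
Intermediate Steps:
S(Q, v) = -58 + Q + v (S(Q, v) = (Q + v) - 58 = -58 + Q + v)
(386061 + 331946)/(S(344 - 1*346, -303) + 303851) = (386061 + 331946)/((-58 + (344 - 1*346) - 303) + 303851) = 718007/((-58 + (344 - 346) - 303) + 303851) = 718007/((-58 - 2 - 303) + 303851) = 718007/(-363 + 303851) = 718007/303488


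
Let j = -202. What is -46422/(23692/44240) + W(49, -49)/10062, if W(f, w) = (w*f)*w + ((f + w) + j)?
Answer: -1721803351753/19865742 ≈ -86672.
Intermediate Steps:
W(f, w) = -202 + f + w + f*w² (W(f, w) = (w*f)*w + ((f + w) - 202) = (f*w)*w + (-202 + f + w) = f*w² + (-202 + f + w) = -202 + f + w + f*w²)
-46422/(23692/44240) + W(49, -49)/10062 = -46422/(23692/44240) + (-202 + 49 - 49 + 49*(-49)²)/10062 = -46422/(23692*(1/44240)) + (-202 + 49 - 49 + 49*2401)*(1/10062) = -46422/5923/11060 + (-202 + 49 - 49 + 117649)*(1/10062) = -46422*11060/5923 + 117447*(1/10062) = -513427320/5923 + 39149/3354 = -1721803351753/19865742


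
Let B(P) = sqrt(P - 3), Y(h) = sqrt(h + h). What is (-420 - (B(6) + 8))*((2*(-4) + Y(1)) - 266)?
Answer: (274 - sqrt(2))*(428 + sqrt(3)) ≈ 1.1714e+5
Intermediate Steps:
Y(h) = sqrt(2)*sqrt(h) (Y(h) = sqrt(2*h) = sqrt(2)*sqrt(h))
B(P) = sqrt(-3 + P)
(-420 - (B(6) + 8))*((2*(-4) + Y(1)) - 266) = (-420 - (sqrt(-3 + 6) + 8))*((2*(-4) + sqrt(2)*sqrt(1)) - 266) = (-420 - (sqrt(3) + 8))*((-8 + sqrt(2)*1) - 266) = (-420 - (8 + sqrt(3)))*((-8 + sqrt(2)) - 266) = (-420 + (-8 - sqrt(3)))*(-274 + sqrt(2)) = (-428 - sqrt(3))*(-274 + sqrt(2))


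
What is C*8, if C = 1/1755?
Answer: 8/1755 ≈ 0.0045584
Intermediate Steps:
C = 1/1755 ≈ 0.00056980
C*8 = (1/1755)*8 = 8/1755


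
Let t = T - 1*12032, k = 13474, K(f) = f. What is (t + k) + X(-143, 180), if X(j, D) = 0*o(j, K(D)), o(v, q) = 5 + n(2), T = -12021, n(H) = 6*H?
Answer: -10579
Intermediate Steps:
o(v, q) = 17 (o(v, q) = 5 + 6*2 = 5 + 12 = 17)
t = -24053 (t = -12021 - 1*12032 = -12021 - 12032 = -24053)
X(j, D) = 0 (X(j, D) = 0*17 = 0)
(t + k) + X(-143, 180) = (-24053 + 13474) + 0 = -10579 + 0 = -10579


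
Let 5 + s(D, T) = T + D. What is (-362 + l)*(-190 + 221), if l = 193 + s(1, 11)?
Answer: -5022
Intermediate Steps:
s(D, T) = -5 + D + T (s(D, T) = -5 + (T + D) = -5 + (D + T) = -5 + D + T)
l = 200 (l = 193 + (-5 + 1 + 11) = 193 + 7 = 200)
(-362 + l)*(-190 + 221) = (-362 + 200)*(-190 + 221) = -162*31 = -5022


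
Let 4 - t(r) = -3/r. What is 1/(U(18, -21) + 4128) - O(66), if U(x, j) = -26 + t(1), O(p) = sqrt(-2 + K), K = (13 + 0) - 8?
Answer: 1/4109 - sqrt(3) ≈ -1.7318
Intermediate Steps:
K = 5 (K = 13 - 8 = 5)
t(r) = 4 + 3/r (t(r) = 4 - (-3)/r = 4 + 3/r)
O(p) = sqrt(3) (O(p) = sqrt(-2 + 5) = sqrt(3))
U(x, j) = -19 (U(x, j) = -26 + (4 + 3/1) = -26 + (4 + 3*1) = -26 + (4 + 3) = -26 + 7 = -19)
1/(U(18, -21) + 4128) - O(66) = 1/(-19 + 4128) - sqrt(3) = 1/4109 - sqrt(3)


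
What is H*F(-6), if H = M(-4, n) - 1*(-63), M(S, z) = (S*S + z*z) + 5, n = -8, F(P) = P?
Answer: -888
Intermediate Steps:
M(S, z) = 5 + S**2 + z**2 (M(S, z) = (S**2 + z**2) + 5 = 5 + S**2 + z**2)
H = 148 (H = (5 + (-4)**2 + (-8)**2) - 1*(-63) = (5 + 16 + 64) + 63 = 85 + 63 = 148)
H*F(-6) = 148*(-6) = -888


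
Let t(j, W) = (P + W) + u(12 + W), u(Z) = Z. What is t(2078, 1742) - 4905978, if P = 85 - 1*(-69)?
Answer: -4902328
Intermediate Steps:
P = 154 (P = 85 + 69 = 154)
t(j, W) = 166 + 2*W (t(j, W) = (154 + W) + (12 + W) = 166 + 2*W)
t(2078, 1742) - 4905978 = (166 + 2*1742) - 4905978 = (166 + 3484) - 4905978 = 3650 - 4905978 = -4902328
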